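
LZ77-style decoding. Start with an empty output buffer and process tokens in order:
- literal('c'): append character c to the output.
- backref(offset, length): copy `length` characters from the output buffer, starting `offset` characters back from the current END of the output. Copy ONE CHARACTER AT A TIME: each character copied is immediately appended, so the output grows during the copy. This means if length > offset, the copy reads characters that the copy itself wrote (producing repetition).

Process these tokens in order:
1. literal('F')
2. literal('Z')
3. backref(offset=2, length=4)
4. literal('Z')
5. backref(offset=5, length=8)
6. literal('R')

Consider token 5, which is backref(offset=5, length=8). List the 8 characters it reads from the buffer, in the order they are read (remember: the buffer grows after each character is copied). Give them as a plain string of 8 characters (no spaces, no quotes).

Token 1: literal('F'). Output: "F"
Token 2: literal('Z'). Output: "FZ"
Token 3: backref(off=2, len=4) (overlapping!). Copied 'FZFZ' from pos 0. Output: "FZFZFZ"
Token 4: literal('Z'). Output: "FZFZFZZ"
Token 5: backref(off=5, len=8). Buffer before: "FZFZFZZ" (len 7)
  byte 1: read out[2]='F', append. Buffer now: "FZFZFZZF"
  byte 2: read out[3]='Z', append. Buffer now: "FZFZFZZFZ"
  byte 3: read out[4]='F', append. Buffer now: "FZFZFZZFZF"
  byte 4: read out[5]='Z', append. Buffer now: "FZFZFZZFZFZ"
  byte 5: read out[6]='Z', append. Buffer now: "FZFZFZZFZFZZ"
  byte 6: read out[7]='F', append. Buffer now: "FZFZFZZFZFZZF"
  byte 7: read out[8]='Z', append. Buffer now: "FZFZFZZFZFZZFZ"
  byte 8: read out[9]='F', append. Buffer now: "FZFZFZZFZFZZFZF"

Answer: FZFZZFZF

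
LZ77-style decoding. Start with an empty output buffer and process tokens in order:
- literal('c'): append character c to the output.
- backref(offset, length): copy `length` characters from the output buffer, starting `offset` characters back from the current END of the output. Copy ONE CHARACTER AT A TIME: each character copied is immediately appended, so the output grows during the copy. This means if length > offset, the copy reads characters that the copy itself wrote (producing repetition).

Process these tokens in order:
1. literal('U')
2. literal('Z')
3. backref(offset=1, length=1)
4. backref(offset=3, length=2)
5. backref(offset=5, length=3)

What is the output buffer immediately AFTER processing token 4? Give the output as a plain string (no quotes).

Answer: UZZUZ

Derivation:
Token 1: literal('U'). Output: "U"
Token 2: literal('Z'). Output: "UZ"
Token 3: backref(off=1, len=1). Copied 'Z' from pos 1. Output: "UZZ"
Token 4: backref(off=3, len=2). Copied 'UZ' from pos 0. Output: "UZZUZ"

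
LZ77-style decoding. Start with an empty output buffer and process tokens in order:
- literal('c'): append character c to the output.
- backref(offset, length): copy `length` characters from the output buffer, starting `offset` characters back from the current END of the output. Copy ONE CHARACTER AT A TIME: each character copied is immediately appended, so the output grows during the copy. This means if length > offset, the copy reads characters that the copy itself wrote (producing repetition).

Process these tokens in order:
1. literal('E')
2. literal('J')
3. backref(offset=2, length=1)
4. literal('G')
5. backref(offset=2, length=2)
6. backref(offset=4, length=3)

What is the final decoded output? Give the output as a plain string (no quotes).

Token 1: literal('E'). Output: "E"
Token 2: literal('J'). Output: "EJ"
Token 3: backref(off=2, len=1). Copied 'E' from pos 0. Output: "EJE"
Token 4: literal('G'). Output: "EJEG"
Token 5: backref(off=2, len=2). Copied 'EG' from pos 2. Output: "EJEGEG"
Token 6: backref(off=4, len=3). Copied 'EGE' from pos 2. Output: "EJEGEGEGE"

Answer: EJEGEGEGE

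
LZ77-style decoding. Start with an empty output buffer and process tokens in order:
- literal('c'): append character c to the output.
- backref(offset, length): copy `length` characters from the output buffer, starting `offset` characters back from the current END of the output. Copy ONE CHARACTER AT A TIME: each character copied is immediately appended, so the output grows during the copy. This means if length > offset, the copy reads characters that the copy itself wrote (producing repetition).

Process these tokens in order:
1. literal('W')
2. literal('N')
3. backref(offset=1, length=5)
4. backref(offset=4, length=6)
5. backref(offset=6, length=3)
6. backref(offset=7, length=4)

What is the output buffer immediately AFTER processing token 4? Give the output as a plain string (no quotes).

Answer: WNNNNNNNNNNNN

Derivation:
Token 1: literal('W'). Output: "W"
Token 2: literal('N'). Output: "WN"
Token 3: backref(off=1, len=5) (overlapping!). Copied 'NNNNN' from pos 1. Output: "WNNNNNN"
Token 4: backref(off=4, len=6) (overlapping!). Copied 'NNNNNN' from pos 3. Output: "WNNNNNNNNNNNN"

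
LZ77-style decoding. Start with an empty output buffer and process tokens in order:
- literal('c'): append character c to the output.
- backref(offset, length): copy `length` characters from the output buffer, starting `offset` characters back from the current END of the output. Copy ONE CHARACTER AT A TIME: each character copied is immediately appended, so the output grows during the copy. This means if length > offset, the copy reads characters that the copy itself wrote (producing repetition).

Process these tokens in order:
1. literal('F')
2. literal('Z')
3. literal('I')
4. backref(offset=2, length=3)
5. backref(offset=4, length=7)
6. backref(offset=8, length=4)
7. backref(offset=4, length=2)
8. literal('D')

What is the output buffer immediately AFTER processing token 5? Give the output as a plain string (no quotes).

Token 1: literal('F'). Output: "F"
Token 2: literal('Z'). Output: "FZ"
Token 3: literal('I'). Output: "FZI"
Token 4: backref(off=2, len=3) (overlapping!). Copied 'ZIZ' from pos 1. Output: "FZIZIZ"
Token 5: backref(off=4, len=7) (overlapping!). Copied 'IZIZIZI' from pos 2. Output: "FZIZIZIZIZIZI"

Answer: FZIZIZIZIZIZI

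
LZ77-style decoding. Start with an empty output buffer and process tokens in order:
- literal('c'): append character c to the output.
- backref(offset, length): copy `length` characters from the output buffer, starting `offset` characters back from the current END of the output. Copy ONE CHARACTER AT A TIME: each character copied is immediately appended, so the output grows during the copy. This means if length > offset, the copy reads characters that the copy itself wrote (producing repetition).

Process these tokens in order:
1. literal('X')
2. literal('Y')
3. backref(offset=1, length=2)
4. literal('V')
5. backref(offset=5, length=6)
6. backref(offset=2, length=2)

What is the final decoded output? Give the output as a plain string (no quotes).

Token 1: literal('X'). Output: "X"
Token 2: literal('Y'). Output: "XY"
Token 3: backref(off=1, len=2) (overlapping!). Copied 'YY' from pos 1. Output: "XYYY"
Token 4: literal('V'). Output: "XYYYV"
Token 5: backref(off=5, len=6) (overlapping!). Copied 'XYYYVX' from pos 0. Output: "XYYYVXYYYVX"
Token 6: backref(off=2, len=2). Copied 'VX' from pos 9. Output: "XYYYVXYYYVXVX"

Answer: XYYYVXYYYVXVX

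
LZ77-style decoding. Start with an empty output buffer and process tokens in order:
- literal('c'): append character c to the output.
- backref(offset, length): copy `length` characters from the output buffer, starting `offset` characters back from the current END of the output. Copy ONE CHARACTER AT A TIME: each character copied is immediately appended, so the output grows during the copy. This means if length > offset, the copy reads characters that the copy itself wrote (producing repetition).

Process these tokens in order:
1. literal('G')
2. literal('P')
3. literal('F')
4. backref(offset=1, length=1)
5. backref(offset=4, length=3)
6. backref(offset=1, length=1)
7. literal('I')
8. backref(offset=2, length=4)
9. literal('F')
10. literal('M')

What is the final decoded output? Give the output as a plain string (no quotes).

Answer: GPFFGPFFIFIFIFM

Derivation:
Token 1: literal('G'). Output: "G"
Token 2: literal('P'). Output: "GP"
Token 3: literal('F'). Output: "GPF"
Token 4: backref(off=1, len=1). Copied 'F' from pos 2. Output: "GPFF"
Token 5: backref(off=4, len=3). Copied 'GPF' from pos 0. Output: "GPFFGPF"
Token 6: backref(off=1, len=1). Copied 'F' from pos 6. Output: "GPFFGPFF"
Token 7: literal('I'). Output: "GPFFGPFFI"
Token 8: backref(off=2, len=4) (overlapping!). Copied 'FIFI' from pos 7. Output: "GPFFGPFFIFIFI"
Token 9: literal('F'). Output: "GPFFGPFFIFIFIF"
Token 10: literal('M'). Output: "GPFFGPFFIFIFIFM"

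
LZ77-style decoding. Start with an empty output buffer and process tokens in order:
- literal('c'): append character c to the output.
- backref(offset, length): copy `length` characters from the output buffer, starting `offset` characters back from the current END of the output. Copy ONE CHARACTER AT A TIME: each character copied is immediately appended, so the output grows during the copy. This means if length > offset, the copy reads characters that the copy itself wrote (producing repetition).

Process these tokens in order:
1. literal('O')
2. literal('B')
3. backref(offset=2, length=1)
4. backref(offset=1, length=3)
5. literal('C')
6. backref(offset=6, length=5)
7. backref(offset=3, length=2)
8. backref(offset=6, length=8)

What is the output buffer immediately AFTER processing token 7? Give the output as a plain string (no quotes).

Answer: OBOOOOCBOOOOOO

Derivation:
Token 1: literal('O'). Output: "O"
Token 2: literal('B'). Output: "OB"
Token 3: backref(off=2, len=1). Copied 'O' from pos 0. Output: "OBO"
Token 4: backref(off=1, len=3) (overlapping!). Copied 'OOO' from pos 2. Output: "OBOOOO"
Token 5: literal('C'). Output: "OBOOOOC"
Token 6: backref(off=6, len=5). Copied 'BOOOO' from pos 1. Output: "OBOOOOCBOOOO"
Token 7: backref(off=3, len=2). Copied 'OO' from pos 9. Output: "OBOOOOCBOOOOOO"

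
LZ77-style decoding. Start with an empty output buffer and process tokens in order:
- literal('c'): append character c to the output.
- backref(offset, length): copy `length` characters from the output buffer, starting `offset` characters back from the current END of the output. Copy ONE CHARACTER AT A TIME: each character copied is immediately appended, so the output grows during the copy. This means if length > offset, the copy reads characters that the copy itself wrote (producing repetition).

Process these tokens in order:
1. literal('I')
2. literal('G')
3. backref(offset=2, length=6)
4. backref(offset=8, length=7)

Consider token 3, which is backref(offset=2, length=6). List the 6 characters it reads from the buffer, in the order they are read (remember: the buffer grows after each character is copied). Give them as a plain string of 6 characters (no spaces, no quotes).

Answer: IGIGIG

Derivation:
Token 1: literal('I'). Output: "I"
Token 2: literal('G'). Output: "IG"
Token 3: backref(off=2, len=6). Buffer before: "IG" (len 2)
  byte 1: read out[0]='I', append. Buffer now: "IGI"
  byte 2: read out[1]='G', append. Buffer now: "IGIG"
  byte 3: read out[2]='I', append. Buffer now: "IGIGI"
  byte 4: read out[3]='G', append. Buffer now: "IGIGIG"
  byte 5: read out[4]='I', append. Buffer now: "IGIGIGI"
  byte 6: read out[5]='G', append. Buffer now: "IGIGIGIG"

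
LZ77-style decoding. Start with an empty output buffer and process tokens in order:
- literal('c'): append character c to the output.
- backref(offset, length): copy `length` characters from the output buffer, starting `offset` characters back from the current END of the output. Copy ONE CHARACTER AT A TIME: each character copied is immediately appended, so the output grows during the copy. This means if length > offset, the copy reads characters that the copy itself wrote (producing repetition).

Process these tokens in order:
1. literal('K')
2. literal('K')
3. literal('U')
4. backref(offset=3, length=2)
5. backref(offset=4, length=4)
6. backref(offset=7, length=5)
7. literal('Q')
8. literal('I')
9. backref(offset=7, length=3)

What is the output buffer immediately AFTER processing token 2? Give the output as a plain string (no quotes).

Token 1: literal('K'). Output: "K"
Token 2: literal('K'). Output: "KK"

Answer: KK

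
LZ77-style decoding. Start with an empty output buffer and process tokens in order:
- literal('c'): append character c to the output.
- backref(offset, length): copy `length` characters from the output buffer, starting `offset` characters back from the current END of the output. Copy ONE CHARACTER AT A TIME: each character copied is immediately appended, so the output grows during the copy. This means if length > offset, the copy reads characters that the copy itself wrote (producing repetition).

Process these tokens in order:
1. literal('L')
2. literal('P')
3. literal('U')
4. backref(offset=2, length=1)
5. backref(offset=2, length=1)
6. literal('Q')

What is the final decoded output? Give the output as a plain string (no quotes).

Answer: LPUPUQ

Derivation:
Token 1: literal('L'). Output: "L"
Token 2: literal('P'). Output: "LP"
Token 3: literal('U'). Output: "LPU"
Token 4: backref(off=2, len=1). Copied 'P' from pos 1. Output: "LPUP"
Token 5: backref(off=2, len=1). Copied 'U' from pos 2. Output: "LPUPU"
Token 6: literal('Q'). Output: "LPUPUQ"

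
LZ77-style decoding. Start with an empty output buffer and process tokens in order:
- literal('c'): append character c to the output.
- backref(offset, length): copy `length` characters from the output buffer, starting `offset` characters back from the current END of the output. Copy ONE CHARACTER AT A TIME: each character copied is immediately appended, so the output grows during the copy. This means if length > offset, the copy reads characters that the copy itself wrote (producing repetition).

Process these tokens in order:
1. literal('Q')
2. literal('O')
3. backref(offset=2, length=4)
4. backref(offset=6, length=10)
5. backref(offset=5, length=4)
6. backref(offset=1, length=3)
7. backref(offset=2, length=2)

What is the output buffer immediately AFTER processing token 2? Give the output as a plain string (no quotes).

Token 1: literal('Q'). Output: "Q"
Token 2: literal('O'). Output: "QO"

Answer: QO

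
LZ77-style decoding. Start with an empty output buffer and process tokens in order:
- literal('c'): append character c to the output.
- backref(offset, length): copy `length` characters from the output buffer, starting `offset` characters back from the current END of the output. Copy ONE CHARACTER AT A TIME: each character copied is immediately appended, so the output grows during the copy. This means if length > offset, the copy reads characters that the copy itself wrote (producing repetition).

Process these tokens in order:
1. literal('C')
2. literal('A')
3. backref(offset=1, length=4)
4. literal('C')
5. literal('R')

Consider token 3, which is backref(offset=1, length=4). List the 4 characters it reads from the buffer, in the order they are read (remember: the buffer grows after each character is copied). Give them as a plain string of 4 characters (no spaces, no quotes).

Answer: AAAA

Derivation:
Token 1: literal('C'). Output: "C"
Token 2: literal('A'). Output: "CA"
Token 3: backref(off=1, len=4). Buffer before: "CA" (len 2)
  byte 1: read out[1]='A', append. Buffer now: "CAA"
  byte 2: read out[2]='A', append. Buffer now: "CAAA"
  byte 3: read out[3]='A', append. Buffer now: "CAAAA"
  byte 4: read out[4]='A', append. Buffer now: "CAAAAA"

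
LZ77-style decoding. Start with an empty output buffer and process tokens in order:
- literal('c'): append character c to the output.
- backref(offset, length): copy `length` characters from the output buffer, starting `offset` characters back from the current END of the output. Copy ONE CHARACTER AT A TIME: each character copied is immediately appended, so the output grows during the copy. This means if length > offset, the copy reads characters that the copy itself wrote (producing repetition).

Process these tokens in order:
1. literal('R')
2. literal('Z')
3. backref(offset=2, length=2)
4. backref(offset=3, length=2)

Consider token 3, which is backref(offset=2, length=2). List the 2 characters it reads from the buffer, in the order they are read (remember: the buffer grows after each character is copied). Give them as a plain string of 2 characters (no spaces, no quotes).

Answer: RZ

Derivation:
Token 1: literal('R'). Output: "R"
Token 2: literal('Z'). Output: "RZ"
Token 3: backref(off=2, len=2). Buffer before: "RZ" (len 2)
  byte 1: read out[0]='R', append. Buffer now: "RZR"
  byte 2: read out[1]='Z', append. Buffer now: "RZRZ"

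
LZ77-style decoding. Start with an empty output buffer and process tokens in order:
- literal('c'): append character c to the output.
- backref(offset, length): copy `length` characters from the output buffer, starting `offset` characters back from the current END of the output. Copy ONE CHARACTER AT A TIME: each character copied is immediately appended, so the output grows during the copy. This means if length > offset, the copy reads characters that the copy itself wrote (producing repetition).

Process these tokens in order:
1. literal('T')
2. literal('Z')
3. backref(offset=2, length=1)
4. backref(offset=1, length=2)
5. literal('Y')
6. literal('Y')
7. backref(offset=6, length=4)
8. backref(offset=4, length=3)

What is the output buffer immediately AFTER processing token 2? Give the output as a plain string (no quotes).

Answer: TZ

Derivation:
Token 1: literal('T'). Output: "T"
Token 2: literal('Z'). Output: "TZ"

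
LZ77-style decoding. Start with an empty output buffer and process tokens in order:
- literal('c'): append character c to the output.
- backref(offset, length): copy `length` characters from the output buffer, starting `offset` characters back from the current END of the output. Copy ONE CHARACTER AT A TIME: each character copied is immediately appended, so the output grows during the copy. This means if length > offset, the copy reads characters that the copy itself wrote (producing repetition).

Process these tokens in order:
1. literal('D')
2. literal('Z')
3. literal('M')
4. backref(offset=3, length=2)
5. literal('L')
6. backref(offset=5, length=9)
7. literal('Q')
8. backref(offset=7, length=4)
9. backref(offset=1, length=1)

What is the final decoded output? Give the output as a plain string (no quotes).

Token 1: literal('D'). Output: "D"
Token 2: literal('Z'). Output: "DZ"
Token 3: literal('M'). Output: "DZM"
Token 4: backref(off=3, len=2). Copied 'DZ' from pos 0. Output: "DZMDZ"
Token 5: literal('L'). Output: "DZMDZL"
Token 6: backref(off=5, len=9) (overlapping!). Copied 'ZMDZLZMDZ' from pos 1. Output: "DZMDZLZMDZLZMDZ"
Token 7: literal('Q'). Output: "DZMDZLZMDZLZMDZQ"
Token 8: backref(off=7, len=4). Copied 'ZLZM' from pos 9. Output: "DZMDZLZMDZLZMDZQZLZM"
Token 9: backref(off=1, len=1). Copied 'M' from pos 19. Output: "DZMDZLZMDZLZMDZQZLZMM"

Answer: DZMDZLZMDZLZMDZQZLZMM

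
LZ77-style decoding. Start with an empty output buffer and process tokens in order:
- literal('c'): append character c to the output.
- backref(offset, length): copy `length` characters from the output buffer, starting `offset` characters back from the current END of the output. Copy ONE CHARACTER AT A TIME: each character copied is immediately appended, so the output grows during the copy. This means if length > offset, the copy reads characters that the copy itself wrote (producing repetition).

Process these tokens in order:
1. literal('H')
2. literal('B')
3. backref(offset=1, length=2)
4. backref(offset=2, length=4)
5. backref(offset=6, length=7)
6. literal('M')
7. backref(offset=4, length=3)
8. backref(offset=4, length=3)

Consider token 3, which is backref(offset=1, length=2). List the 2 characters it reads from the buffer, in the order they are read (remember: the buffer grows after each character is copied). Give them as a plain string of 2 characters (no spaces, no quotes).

Token 1: literal('H'). Output: "H"
Token 2: literal('B'). Output: "HB"
Token 3: backref(off=1, len=2). Buffer before: "HB" (len 2)
  byte 1: read out[1]='B', append. Buffer now: "HBB"
  byte 2: read out[2]='B', append. Buffer now: "HBBB"

Answer: BB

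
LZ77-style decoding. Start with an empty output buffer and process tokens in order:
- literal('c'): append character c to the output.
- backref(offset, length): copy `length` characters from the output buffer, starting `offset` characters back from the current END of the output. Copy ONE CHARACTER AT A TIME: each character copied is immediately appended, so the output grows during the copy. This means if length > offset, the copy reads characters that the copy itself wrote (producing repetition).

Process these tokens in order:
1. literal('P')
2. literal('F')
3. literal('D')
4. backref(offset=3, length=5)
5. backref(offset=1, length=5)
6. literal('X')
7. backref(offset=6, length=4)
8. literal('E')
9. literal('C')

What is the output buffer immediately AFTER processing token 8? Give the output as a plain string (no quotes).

Answer: PFDPFDPFFFFFFXFFFFE

Derivation:
Token 1: literal('P'). Output: "P"
Token 2: literal('F'). Output: "PF"
Token 3: literal('D'). Output: "PFD"
Token 4: backref(off=3, len=5) (overlapping!). Copied 'PFDPF' from pos 0. Output: "PFDPFDPF"
Token 5: backref(off=1, len=5) (overlapping!). Copied 'FFFFF' from pos 7. Output: "PFDPFDPFFFFFF"
Token 6: literal('X'). Output: "PFDPFDPFFFFFFX"
Token 7: backref(off=6, len=4). Copied 'FFFF' from pos 8. Output: "PFDPFDPFFFFFFXFFFF"
Token 8: literal('E'). Output: "PFDPFDPFFFFFFXFFFFE"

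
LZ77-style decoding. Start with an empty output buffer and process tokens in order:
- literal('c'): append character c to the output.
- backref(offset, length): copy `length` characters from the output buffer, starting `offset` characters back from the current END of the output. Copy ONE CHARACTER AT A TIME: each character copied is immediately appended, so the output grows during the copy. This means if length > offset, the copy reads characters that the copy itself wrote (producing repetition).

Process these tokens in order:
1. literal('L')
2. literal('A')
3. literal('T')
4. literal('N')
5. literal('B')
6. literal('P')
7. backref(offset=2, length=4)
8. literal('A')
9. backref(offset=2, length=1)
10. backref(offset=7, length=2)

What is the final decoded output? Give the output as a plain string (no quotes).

Token 1: literal('L'). Output: "L"
Token 2: literal('A'). Output: "LA"
Token 3: literal('T'). Output: "LAT"
Token 4: literal('N'). Output: "LATN"
Token 5: literal('B'). Output: "LATNB"
Token 6: literal('P'). Output: "LATNBP"
Token 7: backref(off=2, len=4) (overlapping!). Copied 'BPBP' from pos 4. Output: "LATNBPBPBP"
Token 8: literal('A'). Output: "LATNBPBPBPA"
Token 9: backref(off=2, len=1). Copied 'P' from pos 9. Output: "LATNBPBPBPAP"
Token 10: backref(off=7, len=2). Copied 'PB' from pos 5. Output: "LATNBPBPBPAPPB"

Answer: LATNBPBPBPAPPB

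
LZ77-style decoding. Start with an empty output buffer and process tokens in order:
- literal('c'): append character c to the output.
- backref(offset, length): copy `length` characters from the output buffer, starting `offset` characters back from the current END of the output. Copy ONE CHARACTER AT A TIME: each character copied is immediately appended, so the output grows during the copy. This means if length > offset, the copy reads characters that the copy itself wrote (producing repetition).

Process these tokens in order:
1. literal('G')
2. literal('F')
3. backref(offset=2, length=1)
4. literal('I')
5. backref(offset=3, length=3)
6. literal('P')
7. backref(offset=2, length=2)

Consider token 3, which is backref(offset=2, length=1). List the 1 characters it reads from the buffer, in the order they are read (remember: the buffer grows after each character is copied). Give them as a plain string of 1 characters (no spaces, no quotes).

Answer: G

Derivation:
Token 1: literal('G'). Output: "G"
Token 2: literal('F'). Output: "GF"
Token 3: backref(off=2, len=1). Buffer before: "GF" (len 2)
  byte 1: read out[0]='G', append. Buffer now: "GFG"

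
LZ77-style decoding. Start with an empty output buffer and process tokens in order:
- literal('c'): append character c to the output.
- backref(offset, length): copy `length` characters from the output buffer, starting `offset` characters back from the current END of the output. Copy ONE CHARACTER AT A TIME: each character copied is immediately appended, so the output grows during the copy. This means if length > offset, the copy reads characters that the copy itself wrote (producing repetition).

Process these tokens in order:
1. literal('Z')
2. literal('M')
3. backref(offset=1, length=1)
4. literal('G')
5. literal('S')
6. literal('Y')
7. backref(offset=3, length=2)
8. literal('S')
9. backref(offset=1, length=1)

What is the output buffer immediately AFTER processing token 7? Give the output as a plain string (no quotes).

Token 1: literal('Z'). Output: "Z"
Token 2: literal('M'). Output: "ZM"
Token 3: backref(off=1, len=1). Copied 'M' from pos 1. Output: "ZMM"
Token 4: literal('G'). Output: "ZMMG"
Token 5: literal('S'). Output: "ZMMGS"
Token 6: literal('Y'). Output: "ZMMGSY"
Token 7: backref(off=3, len=2). Copied 'GS' from pos 3. Output: "ZMMGSYGS"

Answer: ZMMGSYGS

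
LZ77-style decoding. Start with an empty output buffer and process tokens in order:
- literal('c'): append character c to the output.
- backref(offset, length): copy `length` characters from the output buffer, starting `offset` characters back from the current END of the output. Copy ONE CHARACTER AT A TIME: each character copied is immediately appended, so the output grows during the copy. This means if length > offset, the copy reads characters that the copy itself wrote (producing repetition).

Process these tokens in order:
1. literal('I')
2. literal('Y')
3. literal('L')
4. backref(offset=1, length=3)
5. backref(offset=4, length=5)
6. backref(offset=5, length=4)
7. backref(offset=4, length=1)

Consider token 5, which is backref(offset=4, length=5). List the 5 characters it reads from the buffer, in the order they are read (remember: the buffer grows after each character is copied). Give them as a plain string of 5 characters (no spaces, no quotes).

Answer: LLLLL

Derivation:
Token 1: literal('I'). Output: "I"
Token 2: literal('Y'). Output: "IY"
Token 3: literal('L'). Output: "IYL"
Token 4: backref(off=1, len=3) (overlapping!). Copied 'LLL' from pos 2. Output: "IYLLLL"
Token 5: backref(off=4, len=5). Buffer before: "IYLLLL" (len 6)
  byte 1: read out[2]='L', append. Buffer now: "IYLLLLL"
  byte 2: read out[3]='L', append. Buffer now: "IYLLLLLL"
  byte 3: read out[4]='L', append. Buffer now: "IYLLLLLLL"
  byte 4: read out[5]='L', append. Buffer now: "IYLLLLLLLL"
  byte 5: read out[6]='L', append. Buffer now: "IYLLLLLLLLL"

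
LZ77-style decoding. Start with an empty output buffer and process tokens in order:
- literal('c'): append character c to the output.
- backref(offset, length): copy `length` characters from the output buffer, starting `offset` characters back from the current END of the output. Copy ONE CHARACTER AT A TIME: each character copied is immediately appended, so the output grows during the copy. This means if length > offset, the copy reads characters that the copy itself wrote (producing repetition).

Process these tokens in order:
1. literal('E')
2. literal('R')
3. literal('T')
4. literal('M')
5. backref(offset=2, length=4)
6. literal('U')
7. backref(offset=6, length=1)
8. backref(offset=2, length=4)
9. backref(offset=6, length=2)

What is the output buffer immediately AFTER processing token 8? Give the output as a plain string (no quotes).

Answer: ERTMTMTMUMUMUM

Derivation:
Token 1: literal('E'). Output: "E"
Token 2: literal('R'). Output: "ER"
Token 3: literal('T'). Output: "ERT"
Token 4: literal('M'). Output: "ERTM"
Token 5: backref(off=2, len=4) (overlapping!). Copied 'TMTM' from pos 2. Output: "ERTMTMTM"
Token 6: literal('U'). Output: "ERTMTMTMU"
Token 7: backref(off=6, len=1). Copied 'M' from pos 3. Output: "ERTMTMTMUM"
Token 8: backref(off=2, len=4) (overlapping!). Copied 'UMUM' from pos 8. Output: "ERTMTMTMUMUMUM"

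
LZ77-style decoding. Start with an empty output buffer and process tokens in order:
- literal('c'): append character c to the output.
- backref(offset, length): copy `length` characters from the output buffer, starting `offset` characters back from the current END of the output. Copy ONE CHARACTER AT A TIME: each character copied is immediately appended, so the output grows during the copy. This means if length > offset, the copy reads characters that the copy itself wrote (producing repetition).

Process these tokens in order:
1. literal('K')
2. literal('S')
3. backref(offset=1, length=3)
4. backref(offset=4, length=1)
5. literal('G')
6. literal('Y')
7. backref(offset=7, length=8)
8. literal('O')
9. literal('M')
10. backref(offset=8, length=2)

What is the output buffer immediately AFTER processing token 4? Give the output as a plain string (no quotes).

Token 1: literal('K'). Output: "K"
Token 2: literal('S'). Output: "KS"
Token 3: backref(off=1, len=3) (overlapping!). Copied 'SSS' from pos 1. Output: "KSSSS"
Token 4: backref(off=4, len=1). Copied 'S' from pos 1. Output: "KSSSSS"

Answer: KSSSSS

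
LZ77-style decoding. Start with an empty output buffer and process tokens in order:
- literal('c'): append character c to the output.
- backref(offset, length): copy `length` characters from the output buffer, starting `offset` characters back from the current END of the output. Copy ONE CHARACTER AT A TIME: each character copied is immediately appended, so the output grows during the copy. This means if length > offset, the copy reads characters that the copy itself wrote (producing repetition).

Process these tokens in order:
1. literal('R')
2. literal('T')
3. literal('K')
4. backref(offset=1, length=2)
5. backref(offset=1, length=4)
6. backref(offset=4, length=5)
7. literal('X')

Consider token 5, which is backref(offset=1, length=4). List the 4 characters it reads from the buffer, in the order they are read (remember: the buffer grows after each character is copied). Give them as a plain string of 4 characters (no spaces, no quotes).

Answer: KKKK

Derivation:
Token 1: literal('R'). Output: "R"
Token 2: literal('T'). Output: "RT"
Token 3: literal('K'). Output: "RTK"
Token 4: backref(off=1, len=2) (overlapping!). Copied 'KK' from pos 2. Output: "RTKKK"
Token 5: backref(off=1, len=4). Buffer before: "RTKKK" (len 5)
  byte 1: read out[4]='K', append. Buffer now: "RTKKKK"
  byte 2: read out[5]='K', append. Buffer now: "RTKKKKK"
  byte 3: read out[6]='K', append. Buffer now: "RTKKKKKK"
  byte 4: read out[7]='K', append. Buffer now: "RTKKKKKKK"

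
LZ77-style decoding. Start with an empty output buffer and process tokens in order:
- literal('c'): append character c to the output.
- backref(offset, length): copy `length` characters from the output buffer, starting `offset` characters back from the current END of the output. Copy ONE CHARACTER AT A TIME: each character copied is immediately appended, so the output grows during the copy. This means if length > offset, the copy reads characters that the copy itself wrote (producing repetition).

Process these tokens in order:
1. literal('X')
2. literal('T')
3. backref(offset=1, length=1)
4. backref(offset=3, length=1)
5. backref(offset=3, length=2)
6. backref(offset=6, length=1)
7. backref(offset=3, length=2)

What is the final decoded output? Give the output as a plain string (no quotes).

Token 1: literal('X'). Output: "X"
Token 2: literal('T'). Output: "XT"
Token 3: backref(off=1, len=1). Copied 'T' from pos 1. Output: "XTT"
Token 4: backref(off=3, len=1). Copied 'X' from pos 0. Output: "XTTX"
Token 5: backref(off=3, len=2). Copied 'TT' from pos 1. Output: "XTTXTT"
Token 6: backref(off=6, len=1). Copied 'X' from pos 0. Output: "XTTXTTX"
Token 7: backref(off=3, len=2). Copied 'TT' from pos 4. Output: "XTTXTTXTT"

Answer: XTTXTTXTT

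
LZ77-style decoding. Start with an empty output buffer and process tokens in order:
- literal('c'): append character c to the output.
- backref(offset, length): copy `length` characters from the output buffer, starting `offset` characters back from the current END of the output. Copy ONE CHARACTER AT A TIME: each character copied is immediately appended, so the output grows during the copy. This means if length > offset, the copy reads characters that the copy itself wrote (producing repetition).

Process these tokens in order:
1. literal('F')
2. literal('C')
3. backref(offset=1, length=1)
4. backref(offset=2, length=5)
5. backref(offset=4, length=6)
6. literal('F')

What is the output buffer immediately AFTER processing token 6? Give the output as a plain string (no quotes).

Answer: FCCCCCCCCCCCCCF

Derivation:
Token 1: literal('F'). Output: "F"
Token 2: literal('C'). Output: "FC"
Token 3: backref(off=1, len=1). Copied 'C' from pos 1. Output: "FCC"
Token 4: backref(off=2, len=5) (overlapping!). Copied 'CCCCC' from pos 1. Output: "FCCCCCCC"
Token 5: backref(off=4, len=6) (overlapping!). Copied 'CCCCCC' from pos 4. Output: "FCCCCCCCCCCCCC"
Token 6: literal('F'). Output: "FCCCCCCCCCCCCCF"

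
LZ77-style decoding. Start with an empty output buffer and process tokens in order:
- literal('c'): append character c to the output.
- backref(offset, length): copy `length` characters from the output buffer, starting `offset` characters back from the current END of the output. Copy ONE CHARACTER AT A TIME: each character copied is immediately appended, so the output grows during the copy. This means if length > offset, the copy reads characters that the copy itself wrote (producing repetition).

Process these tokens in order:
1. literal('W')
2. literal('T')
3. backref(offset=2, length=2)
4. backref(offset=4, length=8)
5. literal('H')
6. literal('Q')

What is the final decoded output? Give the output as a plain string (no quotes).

Answer: WTWTWTWTWTWTHQ

Derivation:
Token 1: literal('W'). Output: "W"
Token 2: literal('T'). Output: "WT"
Token 3: backref(off=2, len=2). Copied 'WT' from pos 0. Output: "WTWT"
Token 4: backref(off=4, len=8) (overlapping!). Copied 'WTWTWTWT' from pos 0. Output: "WTWTWTWTWTWT"
Token 5: literal('H'). Output: "WTWTWTWTWTWTH"
Token 6: literal('Q'). Output: "WTWTWTWTWTWTHQ"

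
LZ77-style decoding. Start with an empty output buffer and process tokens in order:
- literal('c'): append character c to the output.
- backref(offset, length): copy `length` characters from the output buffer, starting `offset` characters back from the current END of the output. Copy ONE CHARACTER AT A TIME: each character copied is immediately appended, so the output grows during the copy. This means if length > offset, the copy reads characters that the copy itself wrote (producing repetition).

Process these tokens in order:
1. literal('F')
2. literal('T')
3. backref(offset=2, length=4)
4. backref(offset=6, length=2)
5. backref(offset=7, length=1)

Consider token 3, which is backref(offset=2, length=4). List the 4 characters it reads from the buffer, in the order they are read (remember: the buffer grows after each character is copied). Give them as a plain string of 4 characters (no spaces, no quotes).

Token 1: literal('F'). Output: "F"
Token 2: literal('T'). Output: "FT"
Token 3: backref(off=2, len=4). Buffer before: "FT" (len 2)
  byte 1: read out[0]='F', append. Buffer now: "FTF"
  byte 2: read out[1]='T', append. Buffer now: "FTFT"
  byte 3: read out[2]='F', append. Buffer now: "FTFTF"
  byte 4: read out[3]='T', append. Buffer now: "FTFTFT"

Answer: FTFT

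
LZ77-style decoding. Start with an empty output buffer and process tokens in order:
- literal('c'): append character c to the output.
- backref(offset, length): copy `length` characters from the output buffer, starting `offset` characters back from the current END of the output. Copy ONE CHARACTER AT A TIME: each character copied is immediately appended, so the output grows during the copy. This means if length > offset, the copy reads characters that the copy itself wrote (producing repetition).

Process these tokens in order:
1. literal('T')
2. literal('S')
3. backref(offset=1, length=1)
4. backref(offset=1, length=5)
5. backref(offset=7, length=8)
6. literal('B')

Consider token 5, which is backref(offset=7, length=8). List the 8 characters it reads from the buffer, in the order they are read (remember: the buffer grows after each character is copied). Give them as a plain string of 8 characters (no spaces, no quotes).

Answer: SSSSSSSS

Derivation:
Token 1: literal('T'). Output: "T"
Token 2: literal('S'). Output: "TS"
Token 3: backref(off=1, len=1). Copied 'S' from pos 1. Output: "TSS"
Token 4: backref(off=1, len=5) (overlapping!). Copied 'SSSSS' from pos 2. Output: "TSSSSSSS"
Token 5: backref(off=7, len=8). Buffer before: "TSSSSSSS" (len 8)
  byte 1: read out[1]='S', append. Buffer now: "TSSSSSSSS"
  byte 2: read out[2]='S', append. Buffer now: "TSSSSSSSSS"
  byte 3: read out[3]='S', append. Buffer now: "TSSSSSSSSSS"
  byte 4: read out[4]='S', append. Buffer now: "TSSSSSSSSSSS"
  byte 5: read out[5]='S', append. Buffer now: "TSSSSSSSSSSSS"
  byte 6: read out[6]='S', append. Buffer now: "TSSSSSSSSSSSSS"
  byte 7: read out[7]='S', append. Buffer now: "TSSSSSSSSSSSSSS"
  byte 8: read out[8]='S', append. Buffer now: "TSSSSSSSSSSSSSSS"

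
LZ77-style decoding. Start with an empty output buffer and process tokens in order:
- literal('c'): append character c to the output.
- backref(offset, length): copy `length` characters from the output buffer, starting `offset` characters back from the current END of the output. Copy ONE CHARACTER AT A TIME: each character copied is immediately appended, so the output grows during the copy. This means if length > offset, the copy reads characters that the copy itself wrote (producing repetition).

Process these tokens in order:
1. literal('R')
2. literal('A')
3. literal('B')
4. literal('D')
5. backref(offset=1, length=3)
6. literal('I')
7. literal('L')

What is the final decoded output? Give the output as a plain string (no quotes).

Token 1: literal('R'). Output: "R"
Token 2: literal('A'). Output: "RA"
Token 3: literal('B'). Output: "RAB"
Token 4: literal('D'). Output: "RABD"
Token 5: backref(off=1, len=3) (overlapping!). Copied 'DDD' from pos 3. Output: "RABDDDD"
Token 6: literal('I'). Output: "RABDDDDI"
Token 7: literal('L'). Output: "RABDDDDIL"

Answer: RABDDDDIL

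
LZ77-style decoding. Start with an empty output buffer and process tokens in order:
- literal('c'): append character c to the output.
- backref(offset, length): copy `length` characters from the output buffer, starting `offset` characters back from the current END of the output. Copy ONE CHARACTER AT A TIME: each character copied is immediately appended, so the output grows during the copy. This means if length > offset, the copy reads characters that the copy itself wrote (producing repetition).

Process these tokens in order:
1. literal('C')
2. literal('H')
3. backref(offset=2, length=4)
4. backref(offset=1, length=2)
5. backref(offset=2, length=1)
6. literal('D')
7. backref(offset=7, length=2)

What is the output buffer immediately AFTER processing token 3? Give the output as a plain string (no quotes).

Answer: CHCHCH

Derivation:
Token 1: literal('C'). Output: "C"
Token 2: literal('H'). Output: "CH"
Token 3: backref(off=2, len=4) (overlapping!). Copied 'CHCH' from pos 0. Output: "CHCHCH"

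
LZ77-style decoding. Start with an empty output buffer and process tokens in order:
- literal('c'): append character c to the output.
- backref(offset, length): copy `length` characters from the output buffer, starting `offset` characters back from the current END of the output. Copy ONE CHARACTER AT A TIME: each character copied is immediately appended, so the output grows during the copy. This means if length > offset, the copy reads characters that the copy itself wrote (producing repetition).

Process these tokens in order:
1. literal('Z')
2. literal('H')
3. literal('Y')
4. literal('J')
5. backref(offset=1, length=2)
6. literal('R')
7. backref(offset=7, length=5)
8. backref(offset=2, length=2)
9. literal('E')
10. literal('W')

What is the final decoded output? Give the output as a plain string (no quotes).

Answer: ZHYJJJRZHYJJJJEW

Derivation:
Token 1: literal('Z'). Output: "Z"
Token 2: literal('H'). Output: "ZH"
Token 3: literal('Y'). Output: "ZHY"
Token 4: literal('J'). Output: "ZHYJ"
Token 5: backref(off=1, len=2) (overlapping!). Copied 'JJ' from pos 3. Output: "ZHYJJJ"
Token 6: literal('R'). Output: "ZHYJJJR"
Token 7: backref(off=7, len=5). Copied 'ZHYJJ' from pos 0. Output: "ZHYJJJRZHYJJ"
Token 8: backref(off=2, len=2). Copied 'JJ' from pos 10. Output: "ZHYJJJRZHYJJJJ"
Token 9: literal('E'). Output: "ZHYJJJRZHYJJJJE"
Token 10: literal('W'). Output: "ZHYJJJRZHYJJJJEW"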